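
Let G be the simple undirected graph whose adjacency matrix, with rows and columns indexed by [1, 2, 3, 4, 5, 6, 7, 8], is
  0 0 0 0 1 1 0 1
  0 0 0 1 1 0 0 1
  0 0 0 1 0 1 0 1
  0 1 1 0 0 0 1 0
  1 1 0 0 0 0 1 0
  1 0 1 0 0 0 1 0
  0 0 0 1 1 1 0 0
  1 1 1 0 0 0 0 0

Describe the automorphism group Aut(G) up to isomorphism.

G is 3-regular and bipartite on 2^3 = 8 vertices with girth 4; it is the hypercube graph Q_3. The symmetry group of the 3-cube is the hyperoctahedral group B_3 = Z_2 ≀ S_3, of order 2^3·3! = 48.

Z_2^3 ⋊ S_3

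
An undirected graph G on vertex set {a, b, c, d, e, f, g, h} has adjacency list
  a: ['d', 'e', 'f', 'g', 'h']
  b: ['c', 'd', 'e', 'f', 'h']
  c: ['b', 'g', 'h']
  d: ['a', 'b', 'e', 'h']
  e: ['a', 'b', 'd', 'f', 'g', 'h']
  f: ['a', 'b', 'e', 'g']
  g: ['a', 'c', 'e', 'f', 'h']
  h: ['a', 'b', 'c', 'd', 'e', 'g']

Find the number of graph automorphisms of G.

Degrees alone do not determine every vertex (e.g. a and b both have degree 5), but their neighbour-degree multisets differ: N(a) has degrees [4, 4, 5, 6, 6] while N(b) has degrees [3, 4, 4, 6, 6]. Repeating this refinement separates all vertices, so the only automorphism is the identity.

1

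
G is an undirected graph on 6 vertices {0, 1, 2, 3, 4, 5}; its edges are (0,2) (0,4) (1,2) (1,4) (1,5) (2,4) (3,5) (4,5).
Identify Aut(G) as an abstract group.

Degrees alone do not determine every vertex (e.g. 1 and 2 both have degree 3), but their neighbour-degree multisets differ: N(1) has degrees [3, 3, 4] while N(2) has degrees [2, 3, 4]. Repeating this refinement separates all vertices, so the only automorphism is the identity.

the trivial group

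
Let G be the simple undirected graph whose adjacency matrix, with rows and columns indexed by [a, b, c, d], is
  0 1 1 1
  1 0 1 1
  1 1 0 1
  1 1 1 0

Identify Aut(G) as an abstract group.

Every vertex has degree 3, so G is the complete graph K_4. Any permutation of the 4 vertices preserves K_4, so Aut(K_4) = S_4 of order 4! = 24.

S_4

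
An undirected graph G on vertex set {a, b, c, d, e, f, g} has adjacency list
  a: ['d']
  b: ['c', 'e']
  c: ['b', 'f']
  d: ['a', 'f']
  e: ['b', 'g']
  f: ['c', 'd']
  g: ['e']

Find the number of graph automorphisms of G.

2

The degree sequence is [1, 2, 2, 2, 2, 2, 1]; the two degree-1 vertices a and g are the ends of a path, so G = P_7. A path has exactly one nontrivial symmetry — reversal — giving Aut(G) of order 2.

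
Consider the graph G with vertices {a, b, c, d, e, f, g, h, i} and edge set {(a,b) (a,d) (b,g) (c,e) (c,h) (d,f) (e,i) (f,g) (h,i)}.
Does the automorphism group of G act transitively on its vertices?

G has two connected components, {a, b, d, f, g} and {c, e, h, i}; each is 2-regular, so G = C_5 ⊔ C_4. The orbit of a under Aut(G) is {a, b, d, f, g}, which does not contain c, so G is not vertex-transitive.

No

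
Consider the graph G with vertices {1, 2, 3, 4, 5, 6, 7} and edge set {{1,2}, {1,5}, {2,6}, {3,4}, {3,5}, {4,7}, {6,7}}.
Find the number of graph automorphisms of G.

G is 2-regular and connected on 7 vertices, i.e. the cycle C_7. The automorphisms of the 7-cycle are exactly the symmetries of a regular 7-gon: the dihedral group D_7, |D_7| = 14.

14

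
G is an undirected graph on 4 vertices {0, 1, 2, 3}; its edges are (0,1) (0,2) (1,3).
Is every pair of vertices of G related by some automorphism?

No

Automorphisms preserve degree, but G has vertices of degree 1 and vertices of degree 2; no automorphism maps one to the other, so G is not vertex-transitive.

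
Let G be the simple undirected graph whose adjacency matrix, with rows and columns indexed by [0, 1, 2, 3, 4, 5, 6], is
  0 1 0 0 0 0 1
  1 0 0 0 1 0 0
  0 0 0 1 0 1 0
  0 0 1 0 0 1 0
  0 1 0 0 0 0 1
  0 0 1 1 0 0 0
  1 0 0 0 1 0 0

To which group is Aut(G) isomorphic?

D_4 × D_3

G has two connected components, {0, 1, 4, 6} and {2, 3, 5}; each is 2-regular, so G = C_4 ⊔ C_3. The components are non-isomorphic (different sizes), so Aut(G) = Aut(C_4) × Aut(C_3) = D_4 × D_3 of order 8·6 = 48.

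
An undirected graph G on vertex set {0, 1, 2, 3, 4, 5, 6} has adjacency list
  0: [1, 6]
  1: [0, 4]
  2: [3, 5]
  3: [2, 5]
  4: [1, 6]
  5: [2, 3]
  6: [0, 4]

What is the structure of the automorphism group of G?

D_4 × D_3

G has two connected components, {0, 1, 4, 6} and {2, 3, 5}; each is 2-regular, so G = C_4 ⊔ C_3. The components are non-isomorphic (different sizes), so Aut(G) = Aut(C_4) × Aut(C_3) = D_4 × D_3 of order 8·6 = 48.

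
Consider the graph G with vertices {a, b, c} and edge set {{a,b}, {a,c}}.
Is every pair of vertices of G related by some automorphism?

No

Vertex a is the only vertex of degree 2, so every automorphism fixes it; G is not vertex-transitive.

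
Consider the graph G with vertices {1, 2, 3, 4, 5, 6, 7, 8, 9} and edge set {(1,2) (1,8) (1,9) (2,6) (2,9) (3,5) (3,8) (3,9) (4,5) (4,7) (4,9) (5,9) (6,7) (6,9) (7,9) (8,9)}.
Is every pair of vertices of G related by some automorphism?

Vertex 9 is the only vertex of degree 8, so every automorphism fixes it; G is not vertex-transitive.

No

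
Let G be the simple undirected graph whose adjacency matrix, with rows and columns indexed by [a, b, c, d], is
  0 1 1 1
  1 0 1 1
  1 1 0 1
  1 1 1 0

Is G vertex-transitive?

All 4 vertices are pairwise adjacent: G = K_4. Any permutation of the 4 vertices preserves K_4, so Aut(K_4) = S_4 of order 4! = 24. This group acts transitively on the 4 vertices.

Yes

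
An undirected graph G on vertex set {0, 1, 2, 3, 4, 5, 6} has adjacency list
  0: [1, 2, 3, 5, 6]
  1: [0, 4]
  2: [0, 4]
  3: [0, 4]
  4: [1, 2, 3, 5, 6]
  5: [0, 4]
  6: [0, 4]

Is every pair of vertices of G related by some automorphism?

No

Automorphisms preserve degree, but G has vertices of degree 2 and vertices of degree 5; no automorphism maps one to the other, so G is not vertex-transitive.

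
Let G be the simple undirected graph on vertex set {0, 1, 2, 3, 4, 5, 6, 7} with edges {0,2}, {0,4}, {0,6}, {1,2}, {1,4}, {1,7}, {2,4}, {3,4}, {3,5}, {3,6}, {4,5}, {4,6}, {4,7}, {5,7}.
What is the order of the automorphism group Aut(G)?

14

Vertex 4 is the unique vertex of degree 7; the remaining 7 vertices each have degree 3 and induce a cycle, so G is the wheel on 8 vertices with hub 4. Every automorphism fixes the hub and acts on the rim 7-cycle, so Aut(G) ≅ Aut(C_7) = D_7 of order 14.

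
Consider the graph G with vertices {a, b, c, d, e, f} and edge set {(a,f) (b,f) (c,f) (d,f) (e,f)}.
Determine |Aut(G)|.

120

Vertex f has degree 5 and every other vertex has degree 1, so G is the star K_{1,5} with centre f. The 5 leaves are pairwise interchangeable while the centre is fixed, giving Aut(G) = S_5.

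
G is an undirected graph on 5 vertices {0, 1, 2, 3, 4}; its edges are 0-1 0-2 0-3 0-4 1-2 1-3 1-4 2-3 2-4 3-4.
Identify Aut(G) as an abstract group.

the symmetric group on 5 letters

All 5 vertices are pairwise adjacent: G = K_5. Every bijection on the vertex set is an automorphism of K_5; hence Aut(K_5) ≅ S_5, order 120.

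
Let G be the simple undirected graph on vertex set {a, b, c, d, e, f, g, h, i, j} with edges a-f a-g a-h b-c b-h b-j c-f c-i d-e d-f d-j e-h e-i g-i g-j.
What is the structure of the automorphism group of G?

the symmetric group S_5

G is 3-regular on 10 vertices with no triangles and no 4-cycles (girth 5): this is the Petersen graph. Viewing the Petersen graph as the Kneser graph K(5,2) — vertices are 2-subsets of {1,…,5}, edges join disjoint pairs — its automorphisms are exactly the permutations of the 5-element set, so Aut ≅ S_5 of order 120.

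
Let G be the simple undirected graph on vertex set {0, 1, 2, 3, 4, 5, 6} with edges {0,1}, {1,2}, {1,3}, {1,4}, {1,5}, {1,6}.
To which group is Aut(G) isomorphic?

Vertex 1 has degree 6 and every other vertex has degree 1, so G is the star K_{1,6} with centre 1. The 6 leaves are pairwise interchangeable while the centre is fixed, giving Aut(G) = S_6.

the symmetric group on 6 letters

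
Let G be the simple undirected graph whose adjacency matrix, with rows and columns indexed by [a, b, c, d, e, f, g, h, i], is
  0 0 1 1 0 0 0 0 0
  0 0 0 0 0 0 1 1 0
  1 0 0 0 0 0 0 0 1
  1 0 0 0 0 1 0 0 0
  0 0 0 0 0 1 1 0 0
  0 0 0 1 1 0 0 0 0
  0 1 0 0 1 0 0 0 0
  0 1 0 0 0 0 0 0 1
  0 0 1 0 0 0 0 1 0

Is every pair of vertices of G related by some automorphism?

G is 2-regular and connected on 9 vertices, i.e. the cycle C_9. The automorphisms of the 9-cycle are exactly the symmetries of a regular 9-gon: the dihedral group D_9, |D_9| = 18. Under this action every vertex can be carried to every other, so G is vertex-transitive.

Yes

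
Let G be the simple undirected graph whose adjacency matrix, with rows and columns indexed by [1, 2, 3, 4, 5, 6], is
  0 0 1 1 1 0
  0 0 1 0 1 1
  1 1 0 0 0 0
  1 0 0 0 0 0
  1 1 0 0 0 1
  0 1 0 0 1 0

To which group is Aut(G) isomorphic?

The degree sequence is [3, 3, 2, 1, 3, 2]. Checking the degree-preserving permutations of the vertex set shows that none except the identity preserves every edge, so Aut(G) is trivial.

the trivial group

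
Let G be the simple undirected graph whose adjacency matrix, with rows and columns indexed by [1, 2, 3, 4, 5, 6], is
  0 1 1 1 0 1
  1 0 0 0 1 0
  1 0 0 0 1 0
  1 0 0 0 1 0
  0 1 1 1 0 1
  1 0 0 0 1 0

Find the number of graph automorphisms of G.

The vertices split by degree into {1, 5} (degree 4) and {2, 3, 4, 6} (degree 2); every edge runs between the two parts, so G is the complete bipartite graph K_{2,4}. Automorphisms preserve the bipartition setwise (since the parts differ in size) and act as S_4 × S_2 within it; |Aut| = 48.

48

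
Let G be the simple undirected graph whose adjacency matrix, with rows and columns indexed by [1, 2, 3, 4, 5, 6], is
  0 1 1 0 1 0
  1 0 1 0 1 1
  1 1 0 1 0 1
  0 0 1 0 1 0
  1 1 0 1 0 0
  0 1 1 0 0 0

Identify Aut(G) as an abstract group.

Degrees alone do not determine every vertex (e.g. 1 and 5 both have degree 3), but their neighbour-degree multisets differ: N(1) has degrees [3, 4, 4] while N(5) has degrees [2, 3, 4]. Repeating this refinement separates all vertices, so the only automorphism is the identity.

1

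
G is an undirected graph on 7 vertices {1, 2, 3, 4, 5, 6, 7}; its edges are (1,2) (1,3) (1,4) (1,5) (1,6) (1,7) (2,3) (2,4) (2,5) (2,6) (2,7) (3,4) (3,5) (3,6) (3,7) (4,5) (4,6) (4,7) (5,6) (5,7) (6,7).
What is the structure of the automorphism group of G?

Every vertex has degree 6, so G is the complete graph K_7. Every bijection on the vertex set is an automorphism of K_7; hence Aut(K_7) ≅ S_7, order 5040.

the symmetric group on 7 letters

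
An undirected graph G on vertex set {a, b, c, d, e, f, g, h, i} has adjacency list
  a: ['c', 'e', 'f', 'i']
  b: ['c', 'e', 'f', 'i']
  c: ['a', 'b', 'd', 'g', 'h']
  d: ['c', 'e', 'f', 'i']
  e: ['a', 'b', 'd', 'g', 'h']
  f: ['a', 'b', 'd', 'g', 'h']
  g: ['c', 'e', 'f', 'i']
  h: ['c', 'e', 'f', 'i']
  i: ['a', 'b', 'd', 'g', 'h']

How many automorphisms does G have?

2880

The vertices split by degree into {c, e, f, i} (degree 5) and {a, b, d, g, h} (degree 4); every edge runs between the two parts, so G is the complete bipartite graph K_{4,5}. The parts have unequal sizes, so no automorphism swaps them; each part is permuted independently, giving S_4 × S_5 of order 4!·5! = 2880.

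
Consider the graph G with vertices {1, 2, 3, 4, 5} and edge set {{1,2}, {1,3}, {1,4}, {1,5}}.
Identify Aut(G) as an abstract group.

the symmetric group on 4 letters

Vertex 1 has degree 4 and every other vertex has degree 1, so G is the star K_{1,4} with centre 1. Any automorphism fixes the centre and permutes the 4 leaves freely, so Aut(G) ≅ S_4 of order 4! = 24.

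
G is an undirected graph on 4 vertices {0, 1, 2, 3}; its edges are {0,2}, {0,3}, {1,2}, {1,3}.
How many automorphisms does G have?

G is 2-regular and bipartite on 2^2 = 4 vertices with girth 4; it is the hypercube graph Q_2. The symmetry group of the 2-cube is the hyperoctahedral group B_2 = Z_2 ≀ S_2, of order 2^2·2! = 8.

8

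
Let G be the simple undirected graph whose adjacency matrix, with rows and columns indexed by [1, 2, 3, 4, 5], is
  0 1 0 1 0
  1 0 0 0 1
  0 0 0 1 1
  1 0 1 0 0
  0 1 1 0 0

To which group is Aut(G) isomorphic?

D_5

G is 2-regular and connected on 5 vertices, i.e. the cycle C_5. The automorphisms of the 5-cycle are exactly the symmetries of a regular 5-gon: the dihedral group D_5, |D_5| = 10.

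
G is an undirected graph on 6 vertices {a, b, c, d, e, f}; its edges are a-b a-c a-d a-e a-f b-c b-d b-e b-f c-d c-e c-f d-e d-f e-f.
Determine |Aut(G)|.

Every vertex has degree 5, so G is the complete graph K_6. Every bijection on the vertex set is an automorphism of K_6; hence Aut(K_6) ≅ S_6, order 720.

720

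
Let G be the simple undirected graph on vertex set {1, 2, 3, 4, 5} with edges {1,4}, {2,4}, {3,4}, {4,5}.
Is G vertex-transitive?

Vertex 4 is the only vertex of degree 4, so every automorphism fixes it; G is not vertex-transitive.

No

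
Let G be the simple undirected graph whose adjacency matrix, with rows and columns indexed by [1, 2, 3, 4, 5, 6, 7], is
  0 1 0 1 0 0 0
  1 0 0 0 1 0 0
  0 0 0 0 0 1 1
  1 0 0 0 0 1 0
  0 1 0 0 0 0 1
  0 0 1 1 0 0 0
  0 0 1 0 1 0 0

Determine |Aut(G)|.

G is 2-regular and connected on 7 vertices, i.e. the cycle C_7. The automorphisms of the 7-cycle are exactly the symmetries of a regular 7-gon: the dihedral group D_7, |D_7| = 14.

14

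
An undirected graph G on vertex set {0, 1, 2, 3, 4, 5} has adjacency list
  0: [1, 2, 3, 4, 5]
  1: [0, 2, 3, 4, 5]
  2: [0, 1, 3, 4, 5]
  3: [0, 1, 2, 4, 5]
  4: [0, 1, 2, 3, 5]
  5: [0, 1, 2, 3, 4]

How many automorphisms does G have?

Every vertex has degree 5, so G is the complete graph K_6. Every bijection on the vertex set is an automorphism of K_6; hence Aut(K_6) ≅ S_6, order 720.

720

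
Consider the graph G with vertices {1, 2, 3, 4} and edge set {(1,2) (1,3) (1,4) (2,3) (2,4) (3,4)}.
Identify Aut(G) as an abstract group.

All 4 vertices are pairwise adjacent: G = K_4. Every bijection on the vertex set is an automorphism of K_4; hence Aut(K_4) ≅ S_4, order 24.

S_4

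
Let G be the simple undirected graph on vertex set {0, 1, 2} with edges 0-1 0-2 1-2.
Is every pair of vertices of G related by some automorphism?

Yes

All 3 vertices are pairwise adjacent: G = K_3. Every bijection on the vertex set is an automorphism of K_3; hence Aut(K_3) ≅ S_3, order 6. Under this action every vertex can be carried to every other, so G is vertex-transitive.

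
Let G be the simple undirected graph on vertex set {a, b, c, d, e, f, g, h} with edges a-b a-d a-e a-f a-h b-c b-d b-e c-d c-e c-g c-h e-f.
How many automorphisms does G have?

Degrees alone do not determine every vertex (e.g. a and c both have degree 5), but their neighbour-degree multisets differ: N(a) has degrees [2, 2, 3, 4, 4] while N(c) has degrees [1, 2, 3, 4, 4]. Repeating this refinement separates all vertices, so the only automorphism is the identity.

1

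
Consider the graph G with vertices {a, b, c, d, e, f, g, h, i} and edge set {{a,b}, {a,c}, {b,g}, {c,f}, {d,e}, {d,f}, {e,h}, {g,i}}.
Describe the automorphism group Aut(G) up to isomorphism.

The degree sequence is [2, 2, 2, 2, 2, 2, 2, 1, 1]; the two degree-1 vertices h and i are the ends of a path, so G = P_9. A path has exactly one nontrivial symmetry — reversal — giving Aut(G) of order 2.

Z_2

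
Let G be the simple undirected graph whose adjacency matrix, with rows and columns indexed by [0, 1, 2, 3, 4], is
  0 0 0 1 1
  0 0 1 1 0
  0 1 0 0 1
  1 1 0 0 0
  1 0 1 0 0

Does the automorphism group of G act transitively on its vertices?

Every vertex has degree 2 and the graph is connected, so G is the 5-cycle C_5. C_5 has 5 rotations and 5 reflections, so Aut(C_5) ≅ D_5 of order 10. Under this action every vertex can be carried to every other, so G is vertex-transitive.

Yes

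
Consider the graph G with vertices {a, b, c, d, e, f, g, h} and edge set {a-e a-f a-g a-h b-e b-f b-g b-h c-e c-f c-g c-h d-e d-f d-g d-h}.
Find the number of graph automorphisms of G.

G is 4-regular and bipartite with parts {a, b, c, d} and {e, f, g, h} (each part is independent and every cross-pair is an edge), so G = K_{4,4}. Aut(K_{4,4}) is the wreath product S_4 ≀ Z_2: permute within each part, then optionally swap the parts; |Aut| = 2·(4!)² = 1152.

1152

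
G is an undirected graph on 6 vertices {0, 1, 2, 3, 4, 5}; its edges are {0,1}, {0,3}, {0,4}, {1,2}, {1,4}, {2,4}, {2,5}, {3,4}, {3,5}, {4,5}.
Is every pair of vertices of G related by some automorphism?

No

Vertex 4 is the only vertex of degree 5, so every automorphism fixes it; G is not vertex-transitive.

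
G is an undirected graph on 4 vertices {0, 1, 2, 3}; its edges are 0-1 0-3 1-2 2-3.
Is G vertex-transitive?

Yes

Every vertex has degree 2 and the graph is connected, so G is the 4-cycle C_4. The automorphisms of the 4-cycle are exactly the symmetries of a regular 4-gon: the dihedral group D_4, |D_4| = 8. This group acts transitively on the 4 vertices.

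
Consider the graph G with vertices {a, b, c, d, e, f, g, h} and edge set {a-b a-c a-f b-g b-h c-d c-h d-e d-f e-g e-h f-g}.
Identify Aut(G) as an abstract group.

G is 3-regular and bipartite on 2^3 = 8 vertices with girth 4; it is the hypercube graph Q_3. The symmetry group of the 3-cube is the hyperoctahedral group B_3 = Z_2 ≀ S_3, of order 2^3·3! = 48.

the hyperoctahedral group B_3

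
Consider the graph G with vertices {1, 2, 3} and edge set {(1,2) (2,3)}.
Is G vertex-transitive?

Vertex 2 is the only vertex of degree 2, so every automorphism fixes it; G is not vertex-transitive.

No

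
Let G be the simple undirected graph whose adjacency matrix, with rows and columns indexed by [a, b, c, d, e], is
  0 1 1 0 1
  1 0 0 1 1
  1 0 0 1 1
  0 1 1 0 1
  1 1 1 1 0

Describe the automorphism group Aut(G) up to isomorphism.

D_4

Vertex e is the unique vertex of degree 4; the remaining 4 vertices each have degree 3 and induce a cycle, so G is the wheel on 5 vertices with hub e. With the hub fixed, the remaining symmetry is that of the rim cycle C_4, giving the dihedral group D_4.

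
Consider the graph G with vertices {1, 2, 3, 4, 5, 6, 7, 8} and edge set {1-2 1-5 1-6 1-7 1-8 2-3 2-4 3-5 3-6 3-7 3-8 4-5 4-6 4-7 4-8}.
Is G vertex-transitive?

No

Automorphisms preserve degree, but G has vertices of degree 3 and vertices of degree 5; no automorphism maps one to the other, so G is not vertex-transitive.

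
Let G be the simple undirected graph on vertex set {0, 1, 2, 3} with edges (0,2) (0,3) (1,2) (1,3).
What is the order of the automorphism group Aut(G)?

G is 2-regular and bipartite with parts {0, 1} and {2, 3} (each part is independent and every cross-pair is an edge), so G = K_{2,2}. Each part can be permuted independently (S_2 × S_2) and the two equal-size parts can also be swapped, giving (S_2 × S_2) ⋊ Z_2 of order 2·(2!)² = 8.

8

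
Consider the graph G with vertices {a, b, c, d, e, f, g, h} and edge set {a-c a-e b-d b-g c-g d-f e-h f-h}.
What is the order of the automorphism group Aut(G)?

Every vertex has degree 2 and the graph is connected, so G is the 8-cycle C_8. C_8 has 8 rotations and 8 reflections, so Aut(C_8) ≅ D_8 of order 16.

16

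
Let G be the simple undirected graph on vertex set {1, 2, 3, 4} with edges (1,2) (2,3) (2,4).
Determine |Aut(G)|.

Vertex 2 has degree 3 and every other vertex has degree 1, so G is the star K_{1,3} with centre 2. The 3 leaves are pairwise interchangeable while the centre is fixed, giving Aut(G) = S_3.

6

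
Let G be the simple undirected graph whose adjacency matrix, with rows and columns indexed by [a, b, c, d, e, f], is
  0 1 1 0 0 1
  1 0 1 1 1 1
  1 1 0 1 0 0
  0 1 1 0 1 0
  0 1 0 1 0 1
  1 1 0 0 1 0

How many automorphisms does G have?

10

Vertex b is the unique vertex of degree 5; the remaining 5 vertices each have degree 3 and induce a cycle, so G is the wheel on 6 vertices with hub b. Every automorphism fixes the hub and acts on the rim 5-cycle, so Aut(G) ≅ Aut(C_5) = D_5 of order 10.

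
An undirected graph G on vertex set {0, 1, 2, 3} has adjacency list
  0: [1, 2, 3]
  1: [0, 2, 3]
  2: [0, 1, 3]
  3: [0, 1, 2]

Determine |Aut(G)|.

All 4 vertices are pairwise adjacent: G = K_4. Every bijection on the vertex set is an automorphism of K_4; hence Aut(K_4) ≅ S_4, order 24.

24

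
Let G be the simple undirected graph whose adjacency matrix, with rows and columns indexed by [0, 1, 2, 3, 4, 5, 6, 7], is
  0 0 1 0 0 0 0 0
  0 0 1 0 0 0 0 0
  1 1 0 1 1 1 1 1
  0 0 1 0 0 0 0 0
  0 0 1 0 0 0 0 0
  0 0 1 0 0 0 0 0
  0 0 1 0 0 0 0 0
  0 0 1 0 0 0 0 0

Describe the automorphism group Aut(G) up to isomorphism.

the symmetric group on 7 letters

Vertex 2 has degree 7 and every other vertex has degree 1, so G is the star K_{1,7} with centre 2. The 7 leaves are pairwise interchangeable while the centre is fixed, giving Aut(G) = S_7.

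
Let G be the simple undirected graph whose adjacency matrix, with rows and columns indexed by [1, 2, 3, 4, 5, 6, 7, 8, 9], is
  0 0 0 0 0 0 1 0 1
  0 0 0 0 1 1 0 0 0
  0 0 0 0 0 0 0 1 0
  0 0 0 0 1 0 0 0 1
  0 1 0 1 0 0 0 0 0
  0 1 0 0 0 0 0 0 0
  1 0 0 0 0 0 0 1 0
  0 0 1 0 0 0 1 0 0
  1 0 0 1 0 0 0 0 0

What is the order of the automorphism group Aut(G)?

2

The degree sequence is [2, 2, 1, 2, 2, 1, 2, 2, 2]; the two degree-1 vertices 3 and 6 are the ends of a path, so G = P_9. A path has exactly one nontrivial symmetry — reversal — giving Aut(G) of order 2.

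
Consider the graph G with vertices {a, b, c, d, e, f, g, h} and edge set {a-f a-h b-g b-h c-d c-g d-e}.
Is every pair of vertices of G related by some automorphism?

Automorphisms preserve degree, but G has vertices of degree 1 and vertices of degree 2; no automorphism maps one to the other, so G is not vertex-transitive.

No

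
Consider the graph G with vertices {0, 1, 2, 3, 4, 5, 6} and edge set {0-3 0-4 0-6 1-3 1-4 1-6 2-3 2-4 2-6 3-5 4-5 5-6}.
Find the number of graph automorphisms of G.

The vertices split by degree into {3, 4, 6} (degree 4) and {0, 1, 2, 5} (degree 3); every edge runs between the two parts, so G is the complete bipartite graph K_{3,4}. Automorphisms preserve the bipartition setwise (since the parts differ in size) and act as S_4 × S_3 within it; |Aut| = 144.

144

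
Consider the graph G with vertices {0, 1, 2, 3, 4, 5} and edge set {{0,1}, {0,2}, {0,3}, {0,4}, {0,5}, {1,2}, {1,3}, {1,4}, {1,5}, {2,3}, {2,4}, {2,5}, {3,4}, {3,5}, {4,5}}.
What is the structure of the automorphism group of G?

the symmetric group on 6 letters

All 6 vertices are pairwise adjacent: G = K_6. Any permutation of the 6 vertices preserves K_6, so Aut(K_6) = S_6 of order 6! = 720.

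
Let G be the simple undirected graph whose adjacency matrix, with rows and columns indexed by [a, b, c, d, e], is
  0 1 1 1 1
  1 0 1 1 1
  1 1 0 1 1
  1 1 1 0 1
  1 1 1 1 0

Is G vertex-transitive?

Every vertex has degree 4, so G is the complete graph K_5. Every bijection on the vertex set is an automorphism of K_5; hence Aut(K_5) ≅ S_5, order 120. Under this action every vertex can be carried to every other, so G is vertex-transitive.

Yes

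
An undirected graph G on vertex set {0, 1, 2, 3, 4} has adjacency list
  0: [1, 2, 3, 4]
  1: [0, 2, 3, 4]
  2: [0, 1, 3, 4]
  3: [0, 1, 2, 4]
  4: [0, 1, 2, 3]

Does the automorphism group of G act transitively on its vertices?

Every vertex has degree 4, so G is the complete graph K_5. Every bijection on the vertex set is an automorphism of K_5; hence Aut(K_5) ≅ S_5, order 120. Under this action every vertex can be carried to every other, so G is vertex-transitive.

Yes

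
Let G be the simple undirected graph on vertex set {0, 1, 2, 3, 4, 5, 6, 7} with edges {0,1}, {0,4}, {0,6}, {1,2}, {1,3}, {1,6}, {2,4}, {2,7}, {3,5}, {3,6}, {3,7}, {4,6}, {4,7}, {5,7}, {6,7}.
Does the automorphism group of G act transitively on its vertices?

No

Vertex 5 is the only vertex of degree 2, so every automorphism fixes it; G is not vertex-transitive.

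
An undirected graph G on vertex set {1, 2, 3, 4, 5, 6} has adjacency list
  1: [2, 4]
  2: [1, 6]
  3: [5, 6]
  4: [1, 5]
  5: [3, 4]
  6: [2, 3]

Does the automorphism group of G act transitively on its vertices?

G is 2-regular and connected on 6 vertices, i.e. the cycle C_6. The automorphisms of the 6-cycle are exactly the symmetries of a regular 6-gon: the dihedral group D_6, |D_6| = 12. This group acts transitively on the 6 vertices.

Yes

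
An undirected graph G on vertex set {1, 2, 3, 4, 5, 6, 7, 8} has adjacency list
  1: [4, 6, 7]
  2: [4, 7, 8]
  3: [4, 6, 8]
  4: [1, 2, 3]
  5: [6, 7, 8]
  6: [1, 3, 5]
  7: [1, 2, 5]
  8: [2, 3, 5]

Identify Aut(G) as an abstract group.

G is 3-regular and bipartite on 2^3 = 8 vertices with girth 4; it is the hypercube graph Q_3. The symmetry group of the 3-cube is the hyperoctahedral group B_3 = Z_2 ≀ S_3, of order 2^3·3! = 48.

the hyperoctahedral group B_3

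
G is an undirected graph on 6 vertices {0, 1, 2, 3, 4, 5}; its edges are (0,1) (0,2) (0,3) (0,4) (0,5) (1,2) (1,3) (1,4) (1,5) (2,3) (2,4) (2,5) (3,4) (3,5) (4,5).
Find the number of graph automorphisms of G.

Every vertex has degree 5, so G is the complete graph K_6. Every bijection on the vertex set is an automorphism of K_6; hence Aut(K_6) ≅ S_6, order 720.

720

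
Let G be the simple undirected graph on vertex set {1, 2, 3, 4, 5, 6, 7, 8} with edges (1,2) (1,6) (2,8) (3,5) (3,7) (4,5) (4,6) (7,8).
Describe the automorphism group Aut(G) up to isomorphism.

G is 2-regular and connected on 8 vertices, i.e. the cycle C_8. C_8 has 8 rotations and 8 reflections, so Aut(C_8) ≅ D_8 of order 16.

D_8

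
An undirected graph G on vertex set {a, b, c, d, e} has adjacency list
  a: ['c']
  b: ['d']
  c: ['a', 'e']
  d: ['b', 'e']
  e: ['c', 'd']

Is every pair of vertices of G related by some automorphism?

Automorphisms preserve degree, but G has vertices of degree 1 and vertices of degree 2; no automorphism maps one to the other, so G is not vertex-transitive.

No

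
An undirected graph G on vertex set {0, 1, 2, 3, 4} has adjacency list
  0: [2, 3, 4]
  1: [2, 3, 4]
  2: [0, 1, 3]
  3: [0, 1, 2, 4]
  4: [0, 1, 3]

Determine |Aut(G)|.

Vertex 3 is the unique vertex of degree 4; the remaining 4 vertices each have degree 3 and induce a cycle, so G is the wheel on 5 vertices with hub 3. With the hub fixed, the remaining symmetry is that of the rim cycle C_4, giving the dihedral group D_4.

8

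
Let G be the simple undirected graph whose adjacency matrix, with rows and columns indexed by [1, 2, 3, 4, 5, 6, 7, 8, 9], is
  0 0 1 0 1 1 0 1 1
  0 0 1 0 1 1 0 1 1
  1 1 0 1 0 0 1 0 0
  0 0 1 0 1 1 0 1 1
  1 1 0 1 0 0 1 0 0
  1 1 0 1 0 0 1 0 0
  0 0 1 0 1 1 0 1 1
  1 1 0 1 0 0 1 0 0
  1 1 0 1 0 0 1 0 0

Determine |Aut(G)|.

The vertices split by degree into {1, 2, 4, 7} (degree 5) and {3, 5, 6, 8, 9} (degree 4); every edge runs between the two parts, so G is the complete bipartite graph K_{4,5}. Automorphisms preserve the bipartition setwise (since the parts differ in size) and act as S_5 × S_4 within it; |Aut| = 2880.

2880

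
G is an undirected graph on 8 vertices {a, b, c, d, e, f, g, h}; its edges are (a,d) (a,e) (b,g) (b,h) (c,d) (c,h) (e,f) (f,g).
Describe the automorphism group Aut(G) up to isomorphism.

G is 2-regular and connected on 8 vertices, i.e. the cycle C_8. C_8 has 8 rotations and 8 reflections, so Aut(C_8) ≅ D_8 of order 16.

D_8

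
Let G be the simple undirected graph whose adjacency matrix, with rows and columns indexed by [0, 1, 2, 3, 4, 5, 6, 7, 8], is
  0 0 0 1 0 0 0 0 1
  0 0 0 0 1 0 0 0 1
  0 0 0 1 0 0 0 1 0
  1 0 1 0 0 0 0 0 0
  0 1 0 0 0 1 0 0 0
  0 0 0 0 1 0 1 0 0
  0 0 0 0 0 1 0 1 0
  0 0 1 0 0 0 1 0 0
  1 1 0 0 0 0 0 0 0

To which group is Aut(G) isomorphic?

D_9

Every vertex has degree 2 and the graph is connected, so G is the 9-cycle C_9. C_9 has 9 rotations and 9 reflections, so Aut(C_9) ≅ D_9 of order 18.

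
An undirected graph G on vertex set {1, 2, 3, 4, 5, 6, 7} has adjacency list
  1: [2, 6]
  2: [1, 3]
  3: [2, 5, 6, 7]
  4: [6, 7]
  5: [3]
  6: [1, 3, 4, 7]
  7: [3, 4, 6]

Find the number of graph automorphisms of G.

The degree sequence is [2, 2, 4, 2, 1, 4, 3]. Checking the degree-preserving permutations of the vertex set shows that none except the identity preserves every edge, so Aut(G) is trivial.

1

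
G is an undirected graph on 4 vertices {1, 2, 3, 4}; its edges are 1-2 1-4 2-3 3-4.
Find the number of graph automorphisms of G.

8

Every vertex has degree 2 and the graph is connected, so G is the 4-cycle C_4. The automorphisms of the 4-cycle are exactly the symmetries of a regular 4-gon: the dihedral group D_4, |D_4| = 8.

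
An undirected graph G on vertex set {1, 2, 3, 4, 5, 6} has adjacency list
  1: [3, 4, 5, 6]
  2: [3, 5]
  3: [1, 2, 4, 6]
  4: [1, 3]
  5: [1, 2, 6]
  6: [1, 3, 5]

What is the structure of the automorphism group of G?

Degrees alone do not determine every vertex (e.g. 1 and 3 both have degree 4), but their neighbour-degree multisets differ: N(1) has degrees [2, 3, 3, 4] while N(3) has degrees [2, 2, 3, 4]. Repeating this refinement separates all vertices, so the only automorphism is the identity.

{e}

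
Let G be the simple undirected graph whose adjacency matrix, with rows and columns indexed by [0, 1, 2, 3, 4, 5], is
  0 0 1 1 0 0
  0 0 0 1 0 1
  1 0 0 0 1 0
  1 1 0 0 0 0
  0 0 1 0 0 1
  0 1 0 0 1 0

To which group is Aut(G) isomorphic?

G is 2-regular and connected on 6 vertices, i.e. the cycle C_6. The automorphisms of the 6-cycle are exactly the symmetries of a regular 6-gon: the dihedral group D_6, |D_6| = 12.

D_6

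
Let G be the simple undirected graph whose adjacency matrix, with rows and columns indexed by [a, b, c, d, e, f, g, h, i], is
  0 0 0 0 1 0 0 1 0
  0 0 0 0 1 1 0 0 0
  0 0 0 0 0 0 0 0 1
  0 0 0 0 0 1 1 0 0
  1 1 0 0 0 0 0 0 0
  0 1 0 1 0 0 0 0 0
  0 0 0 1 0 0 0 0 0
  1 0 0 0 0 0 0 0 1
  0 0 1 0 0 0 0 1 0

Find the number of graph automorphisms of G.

The degree sequence is [2, 2, 1, 2, 2, 2, 1, 2, 2]; the two degree-1 vertices c and g are the ends of a path, so G = P_9. The only nontrivial automorphism of a path is the end-to-end reflection, so Aut(G) ≅ Z_2.

2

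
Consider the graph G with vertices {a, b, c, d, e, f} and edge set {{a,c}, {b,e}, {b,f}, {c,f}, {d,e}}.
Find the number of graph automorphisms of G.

2

The degree sequence is [1, 2, 2, 1, 2, 2]; the two degree-1 vertices a and d are the ends of a path, so G = P_6. A path has exactly one nontrivial symmetry — reversal — giving Aut(G) of order 2.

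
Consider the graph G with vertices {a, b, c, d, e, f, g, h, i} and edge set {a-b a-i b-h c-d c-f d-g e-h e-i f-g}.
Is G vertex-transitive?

G has two connected components, {a, b, e, h, i} and {c, d, f, g}; each is 2-regular, so G = C_5 ⊔ C_4. The orbit of a under Aut(G) is {a, b, e, h, i}, which does not contain c, so G is not vertex-transitive.

No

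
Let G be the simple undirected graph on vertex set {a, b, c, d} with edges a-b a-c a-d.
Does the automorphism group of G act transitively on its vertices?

Vertex a is the only vertex of degree 3, so every automorphism fixes it; G is not vertex-transitive.

No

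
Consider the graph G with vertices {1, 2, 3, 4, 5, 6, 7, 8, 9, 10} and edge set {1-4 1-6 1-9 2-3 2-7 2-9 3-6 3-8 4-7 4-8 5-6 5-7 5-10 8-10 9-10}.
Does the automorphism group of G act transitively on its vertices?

Yes

G is 3-regular on 10 vertices with no triangles and no 4-cycles (girth 5): this is the Petersen graph. It is a classical fact that the Petersen graph has automorphism group S_5 (order 120), arising from its description as the Kneser graph K(5,2). Under this action every vertex can be carried to every other, so G is vertex-transitive.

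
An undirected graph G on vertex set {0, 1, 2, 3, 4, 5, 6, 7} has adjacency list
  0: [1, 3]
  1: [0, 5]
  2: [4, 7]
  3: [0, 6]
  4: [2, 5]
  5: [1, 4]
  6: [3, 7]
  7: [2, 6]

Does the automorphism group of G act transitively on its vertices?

Yes

Every vertex has degree 2 and the graph is connected, so G is the 8-cycle C_8. The automorphisms of the 8-cycle are exactly the symmetries of a regular 8-gon: the dihedral group D_8, |D_8| = 16. Under this action every vertex can be carried to every other, so G is vertex-transitive.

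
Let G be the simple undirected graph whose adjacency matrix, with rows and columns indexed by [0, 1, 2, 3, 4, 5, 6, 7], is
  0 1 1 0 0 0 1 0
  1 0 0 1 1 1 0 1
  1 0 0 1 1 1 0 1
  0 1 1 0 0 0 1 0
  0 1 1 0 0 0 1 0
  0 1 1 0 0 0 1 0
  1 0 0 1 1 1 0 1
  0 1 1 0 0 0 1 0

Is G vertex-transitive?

No

Automorphisms preserve degree, but G has vertices of degree 3 and vertices of degree 5; no automorphism maps one to the other, so G is not vertex-transitive.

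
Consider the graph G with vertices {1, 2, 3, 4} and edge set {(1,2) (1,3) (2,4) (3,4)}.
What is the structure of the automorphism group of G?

the dihedral group of order 8

G is 2-regular and connected on 4 vertices, i.e. the cycle C_4. C_4 has 4 rotations and 4 reflections, so Aut(C_4) ≅ D_4 of order 8.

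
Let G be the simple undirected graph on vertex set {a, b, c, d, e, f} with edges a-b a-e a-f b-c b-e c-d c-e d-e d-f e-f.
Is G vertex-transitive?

Vertex e is the only vertex of degree 5, so every automorphism fixes it; G is not vertex-transitive.

No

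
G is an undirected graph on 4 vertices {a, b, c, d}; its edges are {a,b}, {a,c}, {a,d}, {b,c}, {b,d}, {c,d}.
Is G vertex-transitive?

Every vertex has degree 3, so G is the complete graph K_4. Any permutation of the 4 vertices preserves K_4, so Aut(K_4) = S_4 of order 4! = 24. Under this action every vertex can be carried to every other, so G is vertex-transitive.

Yes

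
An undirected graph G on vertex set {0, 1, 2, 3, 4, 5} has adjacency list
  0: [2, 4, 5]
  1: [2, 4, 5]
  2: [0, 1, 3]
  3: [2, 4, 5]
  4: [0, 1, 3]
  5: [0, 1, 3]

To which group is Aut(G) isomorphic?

(S_3 × S_3) ⋊ Z_2

G is 3-regular and bipartite with parts {2, 4, 5} and {0, 1, 3} (each part is independent and every cross-pair is an edge), so G = K_{3,3}. Aut(K_{3,3}) is the wreath product S_3 ≀ Z_2: permute within each part, then optionally swap the parts; |Aut| = 2·(3!)² = 72.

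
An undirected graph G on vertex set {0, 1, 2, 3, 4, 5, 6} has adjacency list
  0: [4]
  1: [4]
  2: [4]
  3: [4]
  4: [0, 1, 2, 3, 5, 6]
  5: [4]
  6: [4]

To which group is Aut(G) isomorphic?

Vertex 4 has degree 6 and every other vertex has degree 1, so G is the star K_{1,6} with centre 4. The 6 leaves are pairwise interchangeable while the centre is fixed, giving Aut(G) = S_6.

the symmetric group on 6 letters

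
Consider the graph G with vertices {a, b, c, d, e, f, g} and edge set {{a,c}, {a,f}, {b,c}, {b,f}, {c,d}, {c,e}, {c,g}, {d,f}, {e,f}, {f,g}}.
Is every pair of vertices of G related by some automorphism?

No

Automorphisms preserve degree, but G has vertices of degree 2 and vertices of degree 5; no automorphism maps one to the other, so G is not vertex-transitive.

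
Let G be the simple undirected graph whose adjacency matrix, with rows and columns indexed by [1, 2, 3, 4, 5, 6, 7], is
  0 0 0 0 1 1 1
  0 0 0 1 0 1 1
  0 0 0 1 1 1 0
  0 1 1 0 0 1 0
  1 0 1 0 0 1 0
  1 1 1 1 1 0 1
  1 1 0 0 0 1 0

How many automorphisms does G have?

Vertex 6 is the unique vertex of degree 6; the remaining 6 vertices each have degree 3 and induce a cycle, so G is the wheel on 7 vertices with hub 6. Every automorphism fixes the hub and acts on the rim 6-cycle, so Aut(G) ≅ Aut(C_6) = D_6 of order 12.

12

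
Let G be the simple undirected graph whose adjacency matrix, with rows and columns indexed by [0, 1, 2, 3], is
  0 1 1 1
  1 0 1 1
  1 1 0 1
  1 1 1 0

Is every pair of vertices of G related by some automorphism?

Yes

All 4 vertices are pairwise adjacent: G = K_4. Every bijection on the vertex set is an automorphism of K_4; hence Aut(K_4) ≅ S_4, order 24. Under this action every vertex can be carried to every other, so G is vertex-transitive.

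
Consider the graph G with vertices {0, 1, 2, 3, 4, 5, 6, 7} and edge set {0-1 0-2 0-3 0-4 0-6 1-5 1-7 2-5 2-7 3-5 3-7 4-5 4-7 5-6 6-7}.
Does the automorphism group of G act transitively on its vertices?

Automorphisms preserve degree, but G has vertices of degree 3 and vertices of degree 5; no automorphism maps one to the other, so G is not vertex-transitive.

No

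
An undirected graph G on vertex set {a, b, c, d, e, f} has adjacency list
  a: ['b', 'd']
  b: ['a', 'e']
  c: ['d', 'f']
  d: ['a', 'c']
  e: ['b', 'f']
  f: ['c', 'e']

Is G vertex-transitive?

G is 2-regular and connected on 6 vertices, i.e. the cycle C_6. The automorphisms of the 6-cycle are exactly the symmetries of a regular 6-gon: the dihedral group D_6, |D_6| = 12. Under this action every vertex can be carried to every other, so G is vertex-transitive.

Yes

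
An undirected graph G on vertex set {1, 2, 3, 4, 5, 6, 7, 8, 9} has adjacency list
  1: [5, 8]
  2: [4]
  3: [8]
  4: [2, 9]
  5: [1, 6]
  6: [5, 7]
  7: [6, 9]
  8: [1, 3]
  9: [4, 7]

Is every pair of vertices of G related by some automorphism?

No

Automorphisms preserve degree, but G has vertices of degree 1 and vertices of degree 2; no automorphism maps one to the other, so G is not vertex-transitive.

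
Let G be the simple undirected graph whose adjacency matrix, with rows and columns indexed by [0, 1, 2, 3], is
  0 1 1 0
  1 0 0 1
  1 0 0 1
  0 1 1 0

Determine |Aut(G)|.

8

Every vertex has degree 2 and the graph is connected, so G is the 4-cycle C_4. C_4 has 4 rotations and 4 reflections, so Aut(C_4) ≅ D_4 of order 8.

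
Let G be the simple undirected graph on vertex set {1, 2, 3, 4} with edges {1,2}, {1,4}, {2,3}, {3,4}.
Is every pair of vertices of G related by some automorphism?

Yes

G is 2-regular and bipartite on 2^2 = 4 vertices with girth 4; it is the hypercube graph Q_2. Aut(Q_2) consists of the signed permutations of the 2 coordinate axes: 2! permutations times 2^2 sign flips, so |Aut| = 2^2·2! = 8. Under this action every vertex can be carried to every other, so G is vertex-transitive.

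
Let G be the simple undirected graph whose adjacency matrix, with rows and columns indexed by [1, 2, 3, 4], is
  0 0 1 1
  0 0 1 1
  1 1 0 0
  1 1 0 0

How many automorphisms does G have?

G is 2-regular and bipartite on 2^2 = 4 vertices with girth 4; it is the hypercube graph Q_2. Aut(Q_2) consists of the signed permutations of the 2 coordinate axes: 2! permutations times 2^2 sign flips, so |Aut| = 2^2·2! = 8.

8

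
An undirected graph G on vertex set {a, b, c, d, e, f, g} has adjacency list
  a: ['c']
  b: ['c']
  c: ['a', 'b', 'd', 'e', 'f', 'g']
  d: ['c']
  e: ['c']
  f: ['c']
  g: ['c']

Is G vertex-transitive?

Vertex c is the only vertex of degree 6, so every automorphism fixes it; G is not vertex-transitive.

No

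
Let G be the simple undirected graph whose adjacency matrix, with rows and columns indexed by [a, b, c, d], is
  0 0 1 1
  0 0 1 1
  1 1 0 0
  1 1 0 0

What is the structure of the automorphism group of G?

G is 2-regular and bipartite on 2^2 = 4 vertices with girth 4; it is the hypercube graph Q_2. Aut(Q_2) consists of the signed permutations of the 2 coordinate axes: 2! permutations times 2^2 sign flips, so |Aut| = 2^2·2! = 8.

the hyperoctahedral group B_2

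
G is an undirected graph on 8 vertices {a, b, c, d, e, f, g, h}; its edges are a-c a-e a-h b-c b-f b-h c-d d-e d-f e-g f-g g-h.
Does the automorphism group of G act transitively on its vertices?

Yes

G is 3-regular and bipartite on 2^3 = 8 vertices with girth 4; it is the hypercube graph Q_3. Aut(Q_3) consists of the signed permutations of the 3 coordinate axes: 3! permutations times 2^3 sign flips, so |Aut| = 2^3·3! = 48. Under this action every vertex can be carried to every other, so G is vertex-transitive.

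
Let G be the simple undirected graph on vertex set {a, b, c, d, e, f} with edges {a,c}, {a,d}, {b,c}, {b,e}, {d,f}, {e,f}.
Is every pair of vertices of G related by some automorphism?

G is 2-regular and connected on 6 vertices, i.e. the cycle C_6. The automorphisms of the 6-cycle are exactly the symmetries of a regular 6-gon: the dihedral group D_6, |D_6| = 12. This group acts transitively on the 6 vertices.

Yes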